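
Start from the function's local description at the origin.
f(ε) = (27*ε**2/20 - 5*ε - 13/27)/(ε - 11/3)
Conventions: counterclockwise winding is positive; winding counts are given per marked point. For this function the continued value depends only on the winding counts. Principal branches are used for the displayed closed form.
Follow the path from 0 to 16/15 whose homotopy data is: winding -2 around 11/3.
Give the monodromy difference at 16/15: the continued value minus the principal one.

Continued minus principal equals 0.

The function is rational, hence single-valued: continuing it around any pole returns the same value, so the difference is 0.


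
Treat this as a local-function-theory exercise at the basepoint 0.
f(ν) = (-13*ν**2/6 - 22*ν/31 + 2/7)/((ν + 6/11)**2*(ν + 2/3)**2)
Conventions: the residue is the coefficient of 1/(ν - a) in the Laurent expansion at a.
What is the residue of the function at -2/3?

At the order-2 pole -2/3 set g(ν) = (ν - (-2/3))^2*f(ν) = (-13*ν**2/6 - 22*ν/31 + 2/7)/(ν + 6/11)**2.
Order-2 pole: residue = g'(a); g'(-2/3) = -140481/1736, so the residue is -140481/1736.

The residue is -140481/1736.


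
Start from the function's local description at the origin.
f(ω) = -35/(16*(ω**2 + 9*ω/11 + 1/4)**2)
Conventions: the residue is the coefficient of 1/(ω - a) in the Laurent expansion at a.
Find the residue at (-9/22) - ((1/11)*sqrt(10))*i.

The factor ω**2 + 9*ω/11 + 1/4 splits as (ω - a)(ω - a') with a = (-9/22) - ((1/11)*sqrt(10))*i, a' = (-9/22) + ((1/11)*sqrt(10))*i. At the order-2 pole a set g(ω) = (ω - a)^2*f(ω) = [-35/16] / (ω - a')^2.
Order-2 pole: residue = g'(a); g'((-9/22) - ((1/11)*sqrt(10))*i) = -((9317/1280)*sqrt(10))*i, so the residue is -((9317/1280)*sqrt(10))*i.

The residue is -((9317/1280)*sqrt(10))*i.


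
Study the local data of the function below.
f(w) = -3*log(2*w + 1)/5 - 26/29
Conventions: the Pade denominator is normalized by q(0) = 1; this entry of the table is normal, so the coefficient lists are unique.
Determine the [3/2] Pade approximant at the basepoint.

Taylor coefficients needed (expand at 0): a_0 = -26/29, a_1 = -6/5, a_2 = 6/5, a_3 = -8/5, a_4 = 12/5, a_5 = -96/25.
Write the denominator as Q(w) = 1 + q1*w + q2*w^2. Requiring Q*f - P = O(w^6) with deg P <= 3 kills the coefficients of w^4..w^5 in Q*f:
  w^4: a_4 + q1*a_3 + q2*a_2 = 0, i.e. 12/5 + (-8/5)*q1 + (6/5)*q2 = 0.
  w^5: a_5 + q1*a_4 + q2*a_3 = 0, i.e. -96/25 + (12/5)*q1 + (-8/5)*q2 = 0.
Solving this linear system: q1 = 12/5, q2 = 6/5.
The numerator is Q*f truncated at degree 3: P0 = a_0 = -26/29; P1 = a_1 + q1*a_0 = -486/145; P2 = a_2 + q1*a_1 + q2*a_0 = -1998/725; P3 = a_3 + q1*a_2 + q2*a_1 = -4/25.

The Pade approximant has numerator coefficients [-26/29, -486/145, -1998/725, -4/25]; denominator coefficients [1, 12/5, 6/5].


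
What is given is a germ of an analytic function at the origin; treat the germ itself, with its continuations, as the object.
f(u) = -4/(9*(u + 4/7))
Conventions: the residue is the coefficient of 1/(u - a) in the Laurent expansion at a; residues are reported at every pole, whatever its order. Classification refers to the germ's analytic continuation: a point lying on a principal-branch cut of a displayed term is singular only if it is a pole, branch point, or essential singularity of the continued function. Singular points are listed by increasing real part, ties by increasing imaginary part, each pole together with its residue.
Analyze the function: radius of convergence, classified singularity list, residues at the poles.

Radius of convergence at 0: 4/7.
At -4/7: a pole of order 1; residue -4/9.

Denominator factor (u + 4/7): pole of order 1 at -4/7, modulus 4/7.
The radius of convergence is the smallest modulus among the singular points: 4/7.
At the order-1 pole -4/7 set g(u) = (u - (-4/7))*f(u) = -4/9.
Simple pole: residue = g(a) at a = -4/7, which is -4/9.


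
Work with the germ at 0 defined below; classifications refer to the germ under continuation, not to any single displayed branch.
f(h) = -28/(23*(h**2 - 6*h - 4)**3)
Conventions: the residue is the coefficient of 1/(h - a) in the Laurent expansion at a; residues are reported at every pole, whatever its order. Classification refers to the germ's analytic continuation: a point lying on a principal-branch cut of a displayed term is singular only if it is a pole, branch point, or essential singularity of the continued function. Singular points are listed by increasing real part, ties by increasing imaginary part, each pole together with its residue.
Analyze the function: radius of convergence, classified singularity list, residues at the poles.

Denominator factor (h**2 - 6*h - 4)^3: discriminant 52, real irrational roots 3 + sqrt(13) and 3 - sqrt(13); poles of order 3, moduli 3 + sqrt(13) and -3 + sqrt(13).
The radius of convergence is the smallest modulus among the singular points: -3 + sqrt(13).
The factor h**2 - 6*h - 4 splits as (h - a)(h - a') with a = 3 - sqrt(13), a' = 3 + sqrt(13). At the order-3 pole a set g(h) = (h - a)^3*f(h) = [-28/23] / (h - a')^3.
Order-3 pole: residue = g''(a)/2; g''(3 - sqrt(13)) = (21/101062)*sqrt(13), so the residue is (21/202124)*sqrt(13).
The factor h**2 - 6*h - 4 splits as (h - a)(h - a') with a = 3 + sqrt(13), a' = 3 - sqrt(13). At the order-3 pole a set g(h) = (h - a)^3*f(h) = [-28/23] / (h - a')^3.
Order-3 pole: residue = g''(a)/2; g''(3 + sqrt(13)) = -(21/101062)*sqrt(13), so the residue is -(21/202124)*sqrt(13).
List the singular points by increasing real part (a conjugate pair: the negative imaginary part first).

Radius of convergence at 0: -3 + sqrt(13).
At 3 - sqrt(13): a pole of order 3; residue (21/202124)*sqrt(13).
At 3 + sqrt(13): a pole of order 3; residue -(21/202124)*sqrt(13).


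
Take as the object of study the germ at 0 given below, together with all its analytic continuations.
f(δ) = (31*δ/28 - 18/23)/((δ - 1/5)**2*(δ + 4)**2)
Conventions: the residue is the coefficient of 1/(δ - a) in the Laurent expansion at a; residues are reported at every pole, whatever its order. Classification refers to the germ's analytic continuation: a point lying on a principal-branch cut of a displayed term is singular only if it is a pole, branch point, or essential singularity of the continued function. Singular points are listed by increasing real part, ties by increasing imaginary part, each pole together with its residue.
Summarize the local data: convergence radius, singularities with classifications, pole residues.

Denominator factor (δ - 1/5)^2: pole of order 2 at 1/5, modulus 1/5.
Denominator factor (δ + 4)^2: pole of order 2 at -4, modulus 4.
The radius of convergence is the smallest modulus among the singular points: 1/5.
At the order-2 pole -4 set g(δ) = (δ - (-4))^2*f(δ) = (31*δ/28 - 18/23)/(δ - 1/5)**2.
Order-2 pole: residue = g'(a); g'(-4) = -464675/5964084, so the residue is -464675/5964084.
At the order-2 pole 1/5 set g(δ) = (δ - (1/5))^2*f(δ) = (31*δ/28 - 18/23)/(δ + 4)**2.
Order-2 pole: residue = g'(a); g'(1/5) = 464675/5964084, so the residue is 464675/5964084.
List the singular points by increasing real part (a conjugate pair: the negative imaginary part first).

Radius of convergence at 0: 1/5.
At -4: a pole of order 2; residue -464675/5964084.
At 1/5: a pole of order 2; residue 464675/5964084.


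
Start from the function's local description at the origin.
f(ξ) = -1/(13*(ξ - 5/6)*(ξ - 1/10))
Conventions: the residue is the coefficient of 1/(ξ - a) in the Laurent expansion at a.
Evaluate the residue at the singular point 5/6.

The residue is -15/143.

At the order-1 pole 5/6 set g(ξ) = (ξ - (5/6))*f(ξ) = -1/(13*(ξ - 1/10)).
Simple pole: residue = g(a) at a = 5/6, which is -15/143.


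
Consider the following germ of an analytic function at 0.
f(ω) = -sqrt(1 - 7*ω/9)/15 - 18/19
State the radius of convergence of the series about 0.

The radius of convergence is 9/7.

Branch term (-1/15)*sqrt(1 - ω/(9/7)): its argument vanishes at ω = 9/7, a square-root branch point, modulus 9/7.
The radius of convergence is the smallest modulus among the singular points: 9/7.


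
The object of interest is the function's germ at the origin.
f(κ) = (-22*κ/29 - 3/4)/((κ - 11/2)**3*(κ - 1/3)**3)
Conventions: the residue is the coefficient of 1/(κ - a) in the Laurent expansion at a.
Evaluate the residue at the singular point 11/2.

At the order-3 pole 11/2 set g(κ) = (κ - (11/2))^3*f(κ) = (-22*κ/29 - 3/4)/(κ - 1/3)**3.
Order-3 pole: residue = g''(a)/2; g''(11/2) = -8017056/830245379, so the residue is -4008528/830245379.

The residue is -4008528/830245379.


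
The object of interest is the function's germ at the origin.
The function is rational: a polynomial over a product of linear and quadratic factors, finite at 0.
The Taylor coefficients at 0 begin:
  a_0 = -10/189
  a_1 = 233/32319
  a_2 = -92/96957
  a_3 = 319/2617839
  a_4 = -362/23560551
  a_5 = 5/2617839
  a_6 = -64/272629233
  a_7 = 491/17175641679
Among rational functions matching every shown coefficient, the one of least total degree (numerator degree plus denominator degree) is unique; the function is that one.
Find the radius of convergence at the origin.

No rational of total degree below 3 reproduces all 8 coefficients; solving the [1/2] Pade equations on them gives f(γ) = (-7*γ/19 - 30/7)/(γ + 9)**2, whose expansion matches every shown term.
Denominator factor (γ + 9)^2: pole of order 2 at -9, modulus 9.
The radius of convergence is the smallest modulus among the singular points: 9.

The radius of convergence is 9.


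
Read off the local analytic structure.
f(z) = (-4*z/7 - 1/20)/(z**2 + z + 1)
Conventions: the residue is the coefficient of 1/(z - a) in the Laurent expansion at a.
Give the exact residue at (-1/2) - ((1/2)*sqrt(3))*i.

The residue is (-2/7) + ((11/140)*sqrt(3))*i.

The factor z**2 + z + 1 splits as (z - a)(z - a') with a = (-1/2) - ((1/2)*sqrt(3))*i, a' = (-1/2) + ((1/2)*sqrt(3))*i. At the order-1 pole a set g(z) = (z - a)*f(z) = [-4*z/7 - 1/20] / (z - a').
Simple pole: residue = g(a) at a = (-1/2) - ((1/2)*sqrt(3))*i, which is (-2/7) + ((11/140)*sqrt(3))*i.


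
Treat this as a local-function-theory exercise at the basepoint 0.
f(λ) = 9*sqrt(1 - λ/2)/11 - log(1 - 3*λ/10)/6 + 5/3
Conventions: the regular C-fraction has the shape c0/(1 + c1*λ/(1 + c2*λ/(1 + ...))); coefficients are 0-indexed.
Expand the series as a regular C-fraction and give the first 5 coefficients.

The regular C-fraction coefficients are [82/33, 51/820, -9987/55760, -454649/4527440, -2472038/14198185].

Taylor coefficients (expand at 0): a_0 = 82/33, a_1 = -17/110, a_2 = -159/8800, a_3 = -861/176000, a_4 = -23373/14080000.
c0 = a_0 = 82/33. Peel one level at a time: if S = 1 + c*λ/S' with S'(0) = 1, then c is the λ-coefficient of S and S' = c*λ/(S - 1).
S_1 = c0/f = 1 + (51/820)*λ + (29961/2689600)*λ^2 + ...; c1 = 51/820.
S_2 = c1*λ/(S_1 - 1) = 1 + (-9987/55760)*λ + (-33267/1849600)*λ^2 + ...; c2 = -9987/55760.
S_3 = c2*λ/(S_2 - 1) = 1 + (-454649/4527440)*λ + (-38752831/2216448200)*λ^2 + ...; c3 = -454649/4527440.
S_4 = c3*λ/(S_3 - 1) = 1 + (-2472038/14198185)*λ + ...; c4 = -2472038/14198185.


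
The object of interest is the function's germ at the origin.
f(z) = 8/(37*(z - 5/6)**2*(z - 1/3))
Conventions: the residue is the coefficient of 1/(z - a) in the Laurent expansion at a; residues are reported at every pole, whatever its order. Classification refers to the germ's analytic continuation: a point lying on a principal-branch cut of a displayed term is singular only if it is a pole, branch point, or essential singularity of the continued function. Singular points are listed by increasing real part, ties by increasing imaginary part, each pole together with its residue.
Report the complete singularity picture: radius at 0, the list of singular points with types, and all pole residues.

Denominator factor (z - 1/3): pole of order 1 at 1/3, modulus 1/3.
Denominator factor (z - 5/6)^2: pole of order 2 at 5/6, modulus 5/6.
The radius of convergence is the smallest modulus among the singular points: 1/3.
At the order-1 pole 1/3 set g(z) = (z - (1/3))*f(z) = 8/(37*(z - 5/6)**2).
Simple pole: residue = g(a) at a = 1/3, which is 32/37.
At the order-2 pole 5/6 set g(z) = (z - (5/6))^2*f(z) = 8/(37*(z - 1/3)).
Order-2 pole: residue = g'(a); g'(5/6) = -32/37, so the residue is -32/37.
List the singular points by increasing real part (a conjugate pair: the negative imaginary part first).

Radius of convergence at 0: 1/3.
At 1/3: a pole of order 1; residue 32/37.
At 5/6: a pole of order 2; residue -32/37.


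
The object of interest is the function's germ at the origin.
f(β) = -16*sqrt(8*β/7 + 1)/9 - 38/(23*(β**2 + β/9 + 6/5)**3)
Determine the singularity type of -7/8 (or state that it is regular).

The term (-16/9)*sqrt(1 - β/(-7/8)) has argument 1 - -7/8/(-7/8) = 0 at -7/8: a square-root (algebraic, two-sheeted) branch point; the remaining terms are analytic or single-valued there.

The point is an algebraic (square-root) branch point.


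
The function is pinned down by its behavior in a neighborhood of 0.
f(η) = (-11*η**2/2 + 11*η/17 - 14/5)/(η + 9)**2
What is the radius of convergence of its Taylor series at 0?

The radius of convergence is 9.

Denominator factor (η + 9)^2: pole of order 2 at -9, modulus 9.
The radius of convergence is the smallest modulus among the singular points: 9.


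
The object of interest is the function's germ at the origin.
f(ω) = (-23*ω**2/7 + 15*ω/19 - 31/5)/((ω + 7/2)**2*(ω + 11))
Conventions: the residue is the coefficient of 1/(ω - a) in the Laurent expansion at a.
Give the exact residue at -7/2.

The residue is 86501/21375.

At the order-2 pole -7/2 set g(ω) = (ω - (-7/2))^2*f(ω) = (-23*ω**2/7 + 15*ω/19 - 31/5)/(ω + 11).
Order-2 pole: residue = g'(a); g'(-7/2) = 86501/21375, so the residue is 86501/21375.


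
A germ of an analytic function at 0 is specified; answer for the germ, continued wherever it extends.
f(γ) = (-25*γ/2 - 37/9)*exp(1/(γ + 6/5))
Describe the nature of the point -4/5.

There is no denominator, hence no pole anywhere.
The essential point of exp(1/(γ - (-6/5))) is -6/5, not -4/5.
So the germ continues analytically to -4/5.

The point is a regular point.


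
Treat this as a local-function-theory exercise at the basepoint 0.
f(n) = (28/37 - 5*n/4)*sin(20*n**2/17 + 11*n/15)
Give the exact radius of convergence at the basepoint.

The factor sin(20*n**2/17 + 11*n/15) is entire and contributes no finite singular point.
The polynomial part has no poles.
No finite singular points: the Taylor series at 0 converges everywhere.

The radius of convergence is infinite.


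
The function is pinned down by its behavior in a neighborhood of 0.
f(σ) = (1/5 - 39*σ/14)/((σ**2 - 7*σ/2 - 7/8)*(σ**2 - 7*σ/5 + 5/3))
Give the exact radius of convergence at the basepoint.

Denominator factor (σ**2 - 7*σ/5 + 5/3): discriminant -353/75, complex-conjugate roots (7/10) + ((1/30)*sqrt(1059))*i and (7/10) - ((1/30)*sqrt(1059))*i; poles of order 1, moduli (1/3)*sqrt(15) and (1/3)*sqrt(15).
Denominator factor (σ**2 - 7*σ/2 - 7/8): discriminant 63/4, real irrational roots 7/4 + (3/4)*sqrt(7) and 7/4 - (3/4)*sqrt(7); poles of order 1, moduli 7/4 + (3/4)*sqrt(7) and -7/4 + (3/4)*sqrt(7).
The radius of convergence is the smallest modulus among the singular points: -7/4 + (3/4)*sqrt(7).

The radius of convergence is -7/4 + (3/4)*sqrt(7).


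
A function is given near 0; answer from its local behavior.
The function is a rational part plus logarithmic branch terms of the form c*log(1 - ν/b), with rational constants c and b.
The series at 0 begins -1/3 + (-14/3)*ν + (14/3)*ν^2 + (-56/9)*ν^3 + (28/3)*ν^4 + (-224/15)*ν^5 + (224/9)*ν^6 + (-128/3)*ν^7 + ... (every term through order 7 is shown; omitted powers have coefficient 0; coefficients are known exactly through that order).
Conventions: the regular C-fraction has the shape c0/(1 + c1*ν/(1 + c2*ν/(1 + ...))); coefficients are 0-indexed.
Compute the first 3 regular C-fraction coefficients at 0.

The regular C-fraction coefficients are [-1/3, -14, 15].

Taylor coefficients (read off): a_0 = -1/3, a_1 = -14/3, a_2 = 14/3.
c0 = a_0 = -1/3. Peel one level at a time: if S = 1 + c*ν/S' with S'(0) = 1, then c is the ν-coefficient of S and S' = c*ν/(S - 1).
S_1 = c0/f = 1 + (-14)*ν + (210)*ν^2 + ...; c1 = -14.
S_2 = c1*ν/(S_1 - 1) = 1 + (15)*ν + ...; c2 = 15.


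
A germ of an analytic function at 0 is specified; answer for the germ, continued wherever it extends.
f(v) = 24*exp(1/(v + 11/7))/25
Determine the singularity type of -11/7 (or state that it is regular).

The point is an essential singularity.

The exponent 1/(v - (-11/7)) has a pole at -11/7, so exp(1/(v - (-11/7))) takes every nonzero value near it: an essential singularity (not a pole of any order).


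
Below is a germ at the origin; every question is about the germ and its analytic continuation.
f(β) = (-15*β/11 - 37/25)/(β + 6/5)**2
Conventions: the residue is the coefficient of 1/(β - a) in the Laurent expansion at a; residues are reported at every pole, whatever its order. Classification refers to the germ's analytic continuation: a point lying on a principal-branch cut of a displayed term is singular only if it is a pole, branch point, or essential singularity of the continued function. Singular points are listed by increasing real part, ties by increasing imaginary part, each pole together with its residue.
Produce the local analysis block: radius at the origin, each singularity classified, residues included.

Radius of convergence at 0: 6/5.
At -6/5: a pole of order 2; residue -15/11.

Denominator factor (β + 6/5)^2: pole of order 2 at -6/5, modulus 6/5.
The radius of convergence is the smallest modulus among the singular points: 6/5.
At the order-2 pole -6/5 set g(β) = (β - (-6/5))^2*f(β) = -15*β/11 - 37/25.
Order-2 pole: residue = g'(a); g'(-6/5) = -15/11, so the residue is -15/11.


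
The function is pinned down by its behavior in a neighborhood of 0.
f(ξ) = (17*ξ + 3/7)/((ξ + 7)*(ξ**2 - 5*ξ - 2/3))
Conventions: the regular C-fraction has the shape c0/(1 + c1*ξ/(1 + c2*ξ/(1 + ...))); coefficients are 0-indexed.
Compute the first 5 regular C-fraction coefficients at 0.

The regular C-fraction coefficients are [-9/98, -1345/42, 160001/4035, 2916333/215201345, -25609069000/51846244037].

Taylor coefficients (expand at 0): a_0 = -9/98, a_1 = -4035/1372, a_2 = 430989/19208, a_3 = -46460055/268912, a_4 = 5005056381/3764768.
c0 = a_0 = -9/98. Peel one level at a time: if S = 1 + c*ξ/S' with S'(0) = 1, then c is the ξ-coefficient of S and S' = c*ξ/(S - 1).
S_1 = c0/f = 1 + (-1345/42)*ξ + (160001/126)*ξ^2 + ...; c1 = -1345/42.
S_2 = c1*ξ/(S_1 - 1) = 1 + (160001/4035)*ξ + (-972111/1809025)*ξ^2 + ...; c2 = 160001/4035.
S_3 = c2*ξ/(S_2 - 1) = 1 + (2916333/215201345)*ξ + (171361800/25600320001)*ξ^2 + ...; c3 = 2916333/215201345.
S_4 = c3*ξ/(S_3 - 1) = 1 + (-25609069000/51846244037)*ξ + ...; c4 = -25609069000/51846244037.


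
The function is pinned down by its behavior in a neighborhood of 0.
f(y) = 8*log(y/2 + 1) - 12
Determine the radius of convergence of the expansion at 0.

Branch term (8)*log(1 - y/(-2)): its argument vanishes at y = -2, a logarithmic branch point, modulus 2.
The radius of convergence is the smallest modulus among the singular points: 2.

The radius of convergence is 2.


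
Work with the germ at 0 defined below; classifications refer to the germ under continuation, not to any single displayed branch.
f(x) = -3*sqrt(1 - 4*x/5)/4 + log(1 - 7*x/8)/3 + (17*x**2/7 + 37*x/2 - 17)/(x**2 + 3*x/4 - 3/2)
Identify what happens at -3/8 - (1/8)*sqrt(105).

The point is a pole of order 1.

The denominator factor x**2 + 3*x/4 - 3/2 vanishes at -3/8 - (1/8)*sqrt(105) and appears to the power 1; the numerator there equals -4393/224 - (467/224)*sqrt(105), nonzero, and no other factor vanishes.
The branch terms are analytic at this point.
Hence a pole whose order is the multiplicity, 1.


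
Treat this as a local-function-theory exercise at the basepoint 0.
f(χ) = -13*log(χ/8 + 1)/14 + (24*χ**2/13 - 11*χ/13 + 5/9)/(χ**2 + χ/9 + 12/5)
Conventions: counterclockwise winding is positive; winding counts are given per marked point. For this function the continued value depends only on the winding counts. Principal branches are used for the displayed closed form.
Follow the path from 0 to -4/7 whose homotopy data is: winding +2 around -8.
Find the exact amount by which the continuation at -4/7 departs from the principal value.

The rational part is single-valued and drops out of the difference; each branch term changes only by its own monodromy.
(-13/14)*log(1 - χ/(-8)): each positive loop around -8 adds 2*pi*i to the log, so winding +2 contributes (-13/14)*(2)*2*pi*i = -(26/7)*pi*i.
Summing the contributions at χ = -4/7 gives -(26/7)*pi*i.

Continued minus principal equals -(26/7)*pi*i.


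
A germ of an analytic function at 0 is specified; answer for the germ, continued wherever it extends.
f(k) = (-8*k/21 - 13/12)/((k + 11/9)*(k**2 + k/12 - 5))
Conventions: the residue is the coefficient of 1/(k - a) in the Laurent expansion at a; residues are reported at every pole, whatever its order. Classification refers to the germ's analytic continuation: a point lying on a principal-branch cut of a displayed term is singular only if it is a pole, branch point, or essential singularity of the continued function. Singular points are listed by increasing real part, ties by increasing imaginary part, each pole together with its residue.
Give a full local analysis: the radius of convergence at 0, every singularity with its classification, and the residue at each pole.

Radius of convergence at 0: 11/9.
At -1/24 - (1/24)*sqrt(2881): a pole of order 1; residue -1401/16366 + (35121/47150446)*sqrt(2881).
At -11/9: a pole of order 1; residue 1401/8183.
At -1/24 + (1/24)*sqrt(2881): a pole of order 1; residue -1401/16366 - (35121/47150446)*sqrt(2881).


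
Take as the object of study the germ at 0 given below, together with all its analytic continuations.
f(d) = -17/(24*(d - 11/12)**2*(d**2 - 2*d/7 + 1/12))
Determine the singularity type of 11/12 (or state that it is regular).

The denominator factor d - 11/12 vanishes at 11/12 and appears to the power 2; the numerator there equals -17/24, nonzero, and no other factor vanishes.
Hence a pole whose order is the multiplicity, 2.

The point is a pole of order 2.


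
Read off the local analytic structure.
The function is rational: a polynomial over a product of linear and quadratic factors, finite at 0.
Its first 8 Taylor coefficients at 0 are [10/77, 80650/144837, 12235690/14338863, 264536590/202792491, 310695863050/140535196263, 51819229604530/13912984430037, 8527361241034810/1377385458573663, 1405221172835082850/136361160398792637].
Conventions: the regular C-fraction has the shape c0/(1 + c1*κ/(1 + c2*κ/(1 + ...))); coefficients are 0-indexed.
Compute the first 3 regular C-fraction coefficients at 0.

Taylor coefficients (read off): a_0 = 10/77, a_1 = 80650/144837, a_2 = 12235690/14338863.
c0 = a_0 = 10/77. Peel one level at a time: if S = 1 + c*κ/S' with S'(0) = 1, then c is the κ-coefficient of S and S' = c*κ/(S - 1).
S_1 = c0/f = 1 + (-8065/1881)*κ + (422186/35739)*κ^2 + ...; c1 = -8065/1881.
S_2 = c1*κ/(S_1 - 1) = 1 + (422186/153235)*κ + ...; c2 = 422186/153235.

The regular C-fraction coefficients are [10/77, -8065/1881, 422186/153235].


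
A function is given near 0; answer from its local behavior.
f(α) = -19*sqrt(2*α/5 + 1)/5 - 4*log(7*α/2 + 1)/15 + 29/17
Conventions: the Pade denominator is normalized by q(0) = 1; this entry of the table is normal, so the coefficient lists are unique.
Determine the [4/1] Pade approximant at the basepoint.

Taylor coefficients needed (expand at 0): a_0 = -178/85, a_1 = -127/75, a_2 = 641/375, a_3 = -21523/5625, a_4 = 300239/30000, a_5 = -5252387/187500.
Write the denominator as Q(α) = 1 + q1*α. Requiring Q*f - P = O(α^6) with deg P <= 4 kills the coefficients of α^5..α^5 in Q*f:
  α^5: a_5 + q1*a_4 = 0, i.e. -5252387/187500 + (300239/30000)*q1 = 0.
Solving this linear system: q1 = 21009548/7505975.
The numerator is Q*f truncated at degree 4: P0 = a_0 = -178/85; P1 = a_1 + q1*a_0 = -14460178637/1914023625; P2 = a_2 + q1*a_1 = -568648867/187649375; P3 = a_3 + q1*a_2 = 8091140819/8444221875; P4 = a_4 + q1*a_3 = -474256741589/675537750000.

The Pade approximant has numerator coefficients [-178/85, -14460178637/1914023625, -568648867/187649375, 8091140819/8444221875, -474256741589/675537750000]; denominator coefficients [1, 21009548/7505975].


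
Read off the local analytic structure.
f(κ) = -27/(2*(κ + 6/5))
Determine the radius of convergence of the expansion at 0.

Denominator factor (κ + 6/5): pole of order 1 at -6/5, modulus 6/5.
The radius of convergence is the smallest modulus among the singular points: 6/5.

The radius of convergence is 6/5.


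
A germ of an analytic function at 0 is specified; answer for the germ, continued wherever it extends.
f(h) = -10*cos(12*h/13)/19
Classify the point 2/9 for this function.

There is no denominator, hence no pole anywhere.
The factor cos(12*h/13) is entire.
So the germ continues analytically to 2/9.

The point is a regular point.


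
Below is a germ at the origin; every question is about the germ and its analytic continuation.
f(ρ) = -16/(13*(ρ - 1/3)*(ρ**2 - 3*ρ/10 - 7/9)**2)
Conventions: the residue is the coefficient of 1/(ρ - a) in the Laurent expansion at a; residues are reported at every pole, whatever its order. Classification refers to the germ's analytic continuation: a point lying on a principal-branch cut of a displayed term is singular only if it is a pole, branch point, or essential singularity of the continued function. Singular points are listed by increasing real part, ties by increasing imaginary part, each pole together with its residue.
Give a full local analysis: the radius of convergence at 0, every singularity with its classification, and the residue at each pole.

Radius of convergence at 0: 1/3.
At 3/20 - (1/60)*sqrt(2881): a pole of order 2; residue 7200/6877 - (337471200/57080207197)*sqrt(2881).
At 1/3: a pole of order 1; residue -14400/6877.
At 3/20 + (1/60)*sqrt(2881): a pole of order 2; residue 7200/6877 + (337471200/57080207197)*sqrt(2881).


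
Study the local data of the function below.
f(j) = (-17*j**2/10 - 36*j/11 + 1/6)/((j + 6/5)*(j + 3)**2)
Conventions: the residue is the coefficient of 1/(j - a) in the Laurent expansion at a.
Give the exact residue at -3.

The residue is -5902/2673.

At the order-2 pole -3 set g(j) = (j - (-3))^2*f(j) = (-17*j**2/10 - 36*j/11 + 1/6)/(j + 6/5).
Order-2 pole: residue = g'(a); g'(-3) = -5902/2673, so the residue is -5902/2673.


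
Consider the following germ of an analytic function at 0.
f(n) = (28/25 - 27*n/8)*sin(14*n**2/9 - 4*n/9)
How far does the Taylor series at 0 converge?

The factor sin(14*n**2/9 - 4*n/9) is entire and contributes no finite singular point.
The polynomial part has no poles.
No finite singular points: the Taylor series at 0 converges everywhere.

The radius of convergence is infinite.


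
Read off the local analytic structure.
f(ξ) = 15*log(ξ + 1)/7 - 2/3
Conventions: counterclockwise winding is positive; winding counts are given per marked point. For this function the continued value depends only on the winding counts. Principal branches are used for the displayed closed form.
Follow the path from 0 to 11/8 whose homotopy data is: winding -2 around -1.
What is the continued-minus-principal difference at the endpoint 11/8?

The rational part is single-valued and drops out of the difference; each branch term changes only by its own monodromy.
(15/7)*log(1 - ξ/(-1)): each positive loop around -1 adds 2*pi*i to the log, so winding -2 contributes (15/7)*(-2)*2*pi*i = -(60/7)*pi*i.
Summing the contributions at ξ = 11/8 gives -(60/7)*pi*i.

Continued minus principal equals -(60/7)*pi*i.


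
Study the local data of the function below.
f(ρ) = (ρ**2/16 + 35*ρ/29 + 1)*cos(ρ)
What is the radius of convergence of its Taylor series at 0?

The factor cos(ρ) is entire and contributes no finite singular point.
The polynomial part has no poles.
No finite singular points: the Taylor series at 0 converges everywhere.

The radius of convergence is infinite.


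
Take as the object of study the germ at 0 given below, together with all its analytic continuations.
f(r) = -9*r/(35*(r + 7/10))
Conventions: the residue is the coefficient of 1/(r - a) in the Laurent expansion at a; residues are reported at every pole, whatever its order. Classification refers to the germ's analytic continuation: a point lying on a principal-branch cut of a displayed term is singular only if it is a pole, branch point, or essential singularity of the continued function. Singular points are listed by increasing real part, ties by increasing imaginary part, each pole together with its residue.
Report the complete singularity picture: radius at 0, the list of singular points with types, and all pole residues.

Denominator factor (r + 7/10): pole of order 1 at -7/10, modulus 7/10.
The radius of convergence is the smallest modulus among the singular points: 7/10.
At the order-1 pole -7/10 set g(r) = (r - (-7/10))*f(r) = -9*r/35.
Simple pole: residue = g(a) at a = -7/10, which is 9/50.

Radius of convergence at 0: 7/10.
At -7/10: a pole of order 1; residue 9/50.


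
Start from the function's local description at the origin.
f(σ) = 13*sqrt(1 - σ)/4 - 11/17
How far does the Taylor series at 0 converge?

The radius of convergence is 1.

Branch term (13/4)*sqrt(1 - σ/(1)): its argument vanishes at σ = 1, a square-root branch point, modulus 1.
The radius of convergence is the smallest modulus among the singular points: 1.


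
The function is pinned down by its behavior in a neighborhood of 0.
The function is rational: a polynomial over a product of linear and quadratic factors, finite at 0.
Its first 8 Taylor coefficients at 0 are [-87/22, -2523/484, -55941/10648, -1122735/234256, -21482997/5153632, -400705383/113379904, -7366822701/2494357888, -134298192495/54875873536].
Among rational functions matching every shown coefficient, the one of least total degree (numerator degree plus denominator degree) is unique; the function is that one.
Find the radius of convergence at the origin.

The radius of convergence is 11/9.

No rational of total degree below 2 reproduces all 8 coefficients; solving the [0/2] Pade equations on them gives f(θ) = -29/(3*(θ - 2)*(θ - 11/9)), whose expansion matches every shown term.
Denominator factor (θ - 2): pole of order 1 at 2, modulus 2.
Denominator factor (θ - 11/9): pole of order 1 at 11/9, modulus 11/9.
The radius of convergence is the smallest modulus among the singular points: 11/9.


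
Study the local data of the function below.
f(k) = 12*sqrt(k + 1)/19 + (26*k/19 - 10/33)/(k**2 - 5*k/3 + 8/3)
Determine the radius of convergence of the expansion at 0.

The radius of convergence is 1.

Denominator factor (k**2 - 5*k/3 + 8/3): discriminant -71/9, complex-conjugate roots (5/6) + ((1/6)*sqrt(71))*i and (5/6) - ((1/6)*sqrt(71))*i; poles of order 1, moduli (2/3)*sqrt(6) and (2/3)*sqrt(6).
Branch term (12/19)*sqrt(1 - k/(-1)): its argument vanishes at k = -1, a square-root branch point, modulus 1.
The radius of convergence is the smallest modulus among the singular points: 1.


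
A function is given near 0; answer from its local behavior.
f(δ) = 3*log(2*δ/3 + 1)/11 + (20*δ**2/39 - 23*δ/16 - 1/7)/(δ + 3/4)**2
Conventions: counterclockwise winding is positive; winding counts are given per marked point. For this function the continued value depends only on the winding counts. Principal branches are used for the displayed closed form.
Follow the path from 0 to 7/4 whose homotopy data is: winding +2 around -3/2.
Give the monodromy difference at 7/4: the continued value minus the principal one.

Continued minus principal equals (12/11)*pi*i.

The rational part is single-valued and drops out of the difference; each branch term changes only by its own monodromy.
(3/11)*log(1 - δ/(-3/2)): each positive loop around -3/2 adds 2*pi*i to the log, so winding +2 contributes (3/11)*(2)*2*pi*i = (12/11)*pi*i.
Summing the contributions at δ = 7/4 gives (12/11)*pi*i.


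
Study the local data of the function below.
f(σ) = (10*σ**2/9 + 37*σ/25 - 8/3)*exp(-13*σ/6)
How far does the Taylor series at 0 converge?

The radius of convergence is infinite.

The factor exp(-13*σ/6) is entire and contributes no finite singular point.
The polynomial part has no poles.
No finite singular points: the Taylor series at 0 converges everywhere.


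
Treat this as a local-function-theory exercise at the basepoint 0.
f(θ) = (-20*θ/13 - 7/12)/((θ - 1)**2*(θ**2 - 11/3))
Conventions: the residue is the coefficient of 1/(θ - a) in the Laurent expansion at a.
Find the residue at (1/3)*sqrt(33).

The residue is -1953/3328 - (3277/36608)*sqrt(33).

The factor θ**2 - 11/3 splits as (θ - a)(θ - a') with a = (1/3)*sqrt(33), a' = -(1/3)*sqrt(33). At the order-1 pole a set g(θ) = (θ - a)*f(θ) = [(-20*θ/13 - 7/12)/(θ - 1)**2] / (θ - a').
Simple pole: residue = g(a) at a = (1/3)*sqrt(33), which is -1953/3328 - (3277/36608)*sqrt(33).


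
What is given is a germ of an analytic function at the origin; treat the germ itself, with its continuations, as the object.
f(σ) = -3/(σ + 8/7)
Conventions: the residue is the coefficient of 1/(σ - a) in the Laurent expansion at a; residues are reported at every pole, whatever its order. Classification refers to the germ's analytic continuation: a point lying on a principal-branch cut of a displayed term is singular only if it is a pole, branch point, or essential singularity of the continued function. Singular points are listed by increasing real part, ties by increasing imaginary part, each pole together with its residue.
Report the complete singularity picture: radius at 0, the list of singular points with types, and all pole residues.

Denominator factor (σ + 8/7): pole of order 1 at -8/7, modulus 8/7.
The radius of convergence is the smallest modulus among the singular points: 8/7.
At the order-1 pole -8/7 set g(σ) = (σ - (-8/7))*f(σ) = -3.
Simple pole: residue = g(a) at a = -8/7, which is -3.

Radius of convergence at 0: 8/7.
At -8/7: a pole of order 1; residue -3.


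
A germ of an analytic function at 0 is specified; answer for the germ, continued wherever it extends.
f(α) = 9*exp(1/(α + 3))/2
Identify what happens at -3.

The exponent 1/(α - (-3)) has a pole at -3, so exp(1/(α - (-3))) takes every nonzero value near it: an essential singularity (not a pole of any order).

The point is an essential singularity.


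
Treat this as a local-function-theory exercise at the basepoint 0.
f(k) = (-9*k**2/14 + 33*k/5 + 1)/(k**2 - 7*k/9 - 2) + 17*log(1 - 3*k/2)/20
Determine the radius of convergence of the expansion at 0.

Denominator factor (k**2 - 7*k/9 - 2): discriminant 697/81, real irrational roots 7/18 + (1/18)*sqrt(697) and 7/18 - (1/18)*sqrt(697); poles of order 1, moduli 7/18 + (1/18)*sqrt(697) and -7/18 + (1/18)*sqrt(697).
Branch term (17/20)*log(1 - k/(2/3)): its argument vanishes at k = 2/3, a logarithmic branch point, modulus 2/3.
The radius of convergence is the smallest modulus among the singular points: 2/3.

The radius of convergence is 2/3.


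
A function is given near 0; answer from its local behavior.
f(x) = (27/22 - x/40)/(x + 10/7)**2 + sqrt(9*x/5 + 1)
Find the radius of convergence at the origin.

Denominator factor (x + 10/7)^2: pole of order 2 at -10/7, modulus 10/7.
Branch term (1)*sqrt(1 - x/(-5/9)): its argument vanishes at x = -5/9, a square-root branch point, modulus 5/9.
The radius of convergence is the smallest modulus among the singular points: 5/9.

The radius of convergence is 5/9.


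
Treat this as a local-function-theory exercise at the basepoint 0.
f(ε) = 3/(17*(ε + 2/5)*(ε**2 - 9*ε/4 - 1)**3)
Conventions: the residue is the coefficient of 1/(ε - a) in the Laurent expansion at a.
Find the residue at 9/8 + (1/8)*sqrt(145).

The residue is -62500/153 + (3164699764/93287925)*sqrt(145).

The factor ε**2 - 9*ε/4 - 1 splits as (ε - a)(ε - a') with a = 9/8 + (1/8)*sqrt(145), a' = 9/8 - (1/8)*sqrt(145). At the order-3 pole a set g(ε) = (ε - a)^3*f(ε) = [3/(17*(ε + 2/5))] / (ε - a')^3.
Order-3 pole: residue = g''(a)/2; g''(9/8 + (1/8)*sqrt(145)) = -125000/153 + (6329399528/93287925)*sqrt(145), so the residue is -62500/153 + (3164699764/93287925)*sqrt(145).


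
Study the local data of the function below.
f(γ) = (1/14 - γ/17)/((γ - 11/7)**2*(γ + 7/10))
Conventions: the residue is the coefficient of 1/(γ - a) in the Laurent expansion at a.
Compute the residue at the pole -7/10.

The residue is 9380/429777.

At the order-1 pole -7/10 set g(γ) = (γ - (-7/10))*f(γ) = (1/14 - γ/17)/(γ - 11/7)**2.
Simple pole: residue = g(a) at a = -7/10, which is 9380/429777.


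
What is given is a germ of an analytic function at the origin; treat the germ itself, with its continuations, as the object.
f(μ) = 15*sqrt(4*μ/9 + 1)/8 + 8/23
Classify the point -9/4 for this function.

The term (15/8)*sqrt(1 - μ/(-9/4)) has argument 1 - -9/4/(-9/4) = 0 at -9/4: a square-root (algebraic, two-sheeted) branch point; the remaining terms are analytic or single-valued there.

The point is an algebraic (square-root) branch point.


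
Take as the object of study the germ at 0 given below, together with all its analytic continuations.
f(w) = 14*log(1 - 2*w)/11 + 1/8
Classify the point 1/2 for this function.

The term (14/11)*log(1 - w/(1/2)) has argument 1 - 1/2/(1/2) = 0 at 1/2: a logarithmic (infinitely-sheeted) branch point; the remaining terms are analytic or single-valued there.

The point is a logarithmic branch point.


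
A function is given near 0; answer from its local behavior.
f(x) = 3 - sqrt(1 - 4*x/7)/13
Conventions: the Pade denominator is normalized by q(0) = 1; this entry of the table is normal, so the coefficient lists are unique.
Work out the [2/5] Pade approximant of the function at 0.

The Pade approximant has numerator coefficients [38/13, -1407877/655473, 547633/1529437]; denominator coefficients [1, -74857/100842, 44825/352947, -765/1647086, -509/34588806, -205/242121642].

Taylor coefficients needed (expand at 0): a_0 = 38/13, a_1 = 2/91, a_2 = 2/637, a_3 = 4/4459, a_4 = 10/31213, a_5 = 4/31213, a_6 = 12/218491, a_7 = 264/10706059.
Write the denominator as Q(x) = 1 + q1*x + q2*x^2 + q3*x^3 + q4*x^4 + q5*x^5. Requiring Q*f - P = O(x^8) with deg P <= 2 kills the coefficients of x^3..x^7 in Q*f:
  x^3: a_3 + q1*a_2 + q2*a_1 + q3*a_0 = 0, i.e. 4/4459 + (2/637)*q1 + (2/91)*q2 + (38/13)*q3 = 0.
  x^4: a_4 + q1*a_3 + q2*a_2 + q3*a_1 + q4*a_0 = 0, i.e. 10/31213 + (4/4459)*q1 + (2/637)*q2 + (2/91)*q3 + (38/13)*q4 = 0.
  x^5: a_5 + q1*a_4 + q2*a_3 + q3*a_2 + q4*a_1 + q5*a_0 = 0, i.e. 4/31213 + (10/31213)*q1 + (4/4459)*q2 + (2/637)*q3 + (2/91)*q4 + (38/13)*q5 = 0.
  x^6: a_6 + q1*a_5 + q2*a_4 + q3*a_3 + q4*a_2 + q5*a_1 = 0, i.e. 12/218491 + (4/31213)*q1 + (10/31213)*q2 + (4/4459)*q3 + (2/637)*q4 + (2/91)*q5 = 0.
  x^7: a_7 + q1*a_6 + q2*a_5 + q3*a_4 + q4*a_3 + q5*a_2 = 0, i.e. 264/10706059 + (12/218491)*q1 + (4/31213)*q2 + (10/31213)*q3 + (4/4459)*q4 + (2/637)*q5 = 0.
Solving this linear system: q1 = -74857/100842, q2 = 44825/352947, q3 = -765/1647086, q4 = -509/34588806, q5 = -205/242121642.
The numerator is Q*f truncated at degree 2: P0 = a_0 = 38/13; P1 = a_1 + q1*a_0 = -1407877/655473; P2 = a_2 + q1*a_1 + q2*a_0 = 547633/1529437.


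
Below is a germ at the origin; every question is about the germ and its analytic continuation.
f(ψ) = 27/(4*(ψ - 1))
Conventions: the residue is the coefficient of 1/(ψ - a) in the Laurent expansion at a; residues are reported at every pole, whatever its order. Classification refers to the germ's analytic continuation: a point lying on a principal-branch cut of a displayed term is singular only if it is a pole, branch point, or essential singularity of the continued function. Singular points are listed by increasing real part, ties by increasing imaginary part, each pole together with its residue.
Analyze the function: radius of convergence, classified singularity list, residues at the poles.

Denominator factor (ψ - 1): pole of order 1 at 1, modulus 1.
The radius of convergence is the smallest modulus among the singular points: 1.
At the order-1 pole 1 set g(ψ) = (ψ - (1))*f(ψ) = 27/4.
Simple pole: residue = g(a) at a = 1, which is 27/4.

Radius of convergence at 0: 1.
At 1: a pole of order 1; residue 27/4.
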